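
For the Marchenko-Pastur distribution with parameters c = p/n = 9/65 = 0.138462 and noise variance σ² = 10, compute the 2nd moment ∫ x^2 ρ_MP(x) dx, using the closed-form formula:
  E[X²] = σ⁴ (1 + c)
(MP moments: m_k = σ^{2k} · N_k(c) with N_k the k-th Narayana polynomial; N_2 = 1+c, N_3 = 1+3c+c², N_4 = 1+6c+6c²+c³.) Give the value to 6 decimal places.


E[X²] = σ⁴ (1 + c) (second MP moment). With σ² = 10 (so σ⁴ = 100) and c = 9/65 = 0.138462: E[X²] = 100 · (1 + 0.138462) = 100 · 1.138462.

So E[X^2] = 113.846154.


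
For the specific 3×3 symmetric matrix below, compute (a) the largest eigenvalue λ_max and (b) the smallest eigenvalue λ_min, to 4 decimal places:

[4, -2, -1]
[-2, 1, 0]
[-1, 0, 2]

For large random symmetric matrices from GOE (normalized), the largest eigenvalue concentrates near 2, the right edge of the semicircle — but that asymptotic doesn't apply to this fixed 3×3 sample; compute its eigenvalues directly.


Since M is real symmetric, all three eigenvalues are real; they are the roots of det(λI − M) = λ³ − (tr M) λ² + s λ − det M, where s is the sum of the principal 2×2 minors.
tr M = 4 + 1 + 2 = 7.
s = (4·1 − (-2)²) + (4·2 − (-1)²) + (1·2 − 0²) = 0 + 7 + 2 = 9.
det M (expand along row 1) = 4·2 − (-2)·(-4) + (-1)·1 = -1.
Characteristic polynomial: λ³ − 7λ² + 9λ + 1 = 0.
Substitute λ = y + (tr M)/3 = y + 2.333333 to remove the quadratic term: y³ + p·y + q = 0 with p = s − (tr M)²/3 = -7.333333 and q = −2(tr M)³/27 + (tr M)·s/3 − det M = -3.407407.
Three real roots ⇒ use the trigonometric (Viète) form: r = 2√(−p/3) = 3.126944, φ = arccos(3q/(p·r)) = arccos(0.445783) = 1.108747 rad.
y_k = r·cos(φ/3 − 2πk/3) for k = 0, 1, 2 gives y = 2.915807, -0.479699, -2.436108.
λ_k = y_k + 2.333333 gives λ = 5.2491, 1.8536, -0.1028 (check: the sum is 7.0000 = tr M).

Hence λ_max = 5.2491 and λ_min = -0.1028.


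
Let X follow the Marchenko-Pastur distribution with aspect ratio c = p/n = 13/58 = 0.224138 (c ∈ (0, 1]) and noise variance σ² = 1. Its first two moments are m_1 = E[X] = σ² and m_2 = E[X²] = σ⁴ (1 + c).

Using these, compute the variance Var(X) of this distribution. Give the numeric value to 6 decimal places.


m_1 = E[X] = σ² = 1, so m_1² = 1.
m_2 = E[X²] = σ⁴ (1 + c) = 1 · (1 + 0.224138) = 1 · 1.224138 = 1.224138.
(Note m_2 − m_1² simplifies to c · σ⁴ = 0.224138 · 1.)

Var(X) = m_2 − m_1² = 1.224138 − 1 = 0.224138.


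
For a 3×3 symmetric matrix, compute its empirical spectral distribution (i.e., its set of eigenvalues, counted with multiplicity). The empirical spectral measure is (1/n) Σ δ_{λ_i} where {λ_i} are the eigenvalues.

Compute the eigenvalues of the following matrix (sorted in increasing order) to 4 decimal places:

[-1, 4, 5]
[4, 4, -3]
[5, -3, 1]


Since M is real symmetric, all three eigenvalues are real; they are the roots of det(λI − M) = λ³ − (tr M) λ² + s λ − det M, where s is the sum of the principal 2×2 minors.
tr M = -1 + 4 + 1 = 4.
s = ((-1)·4 − 4²) + ((-1)·1 − 5²) + (4·1 − (-3)²) = -20 + (-26) + (-5) = -51.
det M (expand along row 1) = (-1)·(-5) − 4·19 + 5·(-32) = -231.
Characteristic polynomial: λ³ − 4λ² − 51λ + 231 = 0.
Substitute λ = y + (tr M)/3 = y + 1.333333 to remove the quadratic term: y³ + p·y + q = 0 with p = s − (tr M)²/3 = -56.333333 and q = −2(tr M)³/27 + (tr M)·s/3 − det M = 158.259259.
Three real roots ⇒ use the trigonometric (Viète) form: r = 2√(−p/3) = 8.666667, φ = arccos(3q/(p·r)) = arccos(-0.972462) = 2.906370 rad.
y_k = r·cos(φ/3 − 2πk/3) for k = 0, 1, 2 gives y = 4.907910, 3.732130, -8.640040.
λ_k = y_k + 1.333333 gives λ = 6.2412, 5.0655, -7.3067 (check: the sum is 4.0000 = tr M).

Eigenvalues sorted in increasing order: [-7.3067, 5.0655, 6.2412].


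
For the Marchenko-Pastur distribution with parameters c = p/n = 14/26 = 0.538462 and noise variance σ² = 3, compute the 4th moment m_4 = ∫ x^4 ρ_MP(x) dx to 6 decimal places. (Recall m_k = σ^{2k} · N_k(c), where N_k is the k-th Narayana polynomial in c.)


E[X⁴] = σ⁸ (1 + 6c + 6c² + c³) (fourth MP moment). With σ² = 3 (so σ⁸ = 81) and c = 14/26 = 0.538462: E[X⁴] = 81 · (1 + 6·0.538462 + 6·(0.538462)² + (0.538462)³) = 81 · 6.126536.

So E[X^4] = 496.249431.


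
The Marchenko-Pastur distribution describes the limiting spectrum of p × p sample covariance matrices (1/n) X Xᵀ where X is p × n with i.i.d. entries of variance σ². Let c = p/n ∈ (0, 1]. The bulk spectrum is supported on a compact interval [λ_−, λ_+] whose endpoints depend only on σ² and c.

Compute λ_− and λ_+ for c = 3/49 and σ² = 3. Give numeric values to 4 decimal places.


c = 3/49 = 0.061224; √c = 0.247436.
λ_− = σ² (1 − √c)² = 3 · (1 − 0.247436)² = 3 · (0.752564)² = 1.699058.
λ_+ = σ² (1 + √c)² = 3 · (1 + 0.247436)² = 3 · (1.247436)² = 4.668288.

Rounded to 4 decimal places: λ_− ≈ 1.6991, λ_+ ≈ 4.6683.


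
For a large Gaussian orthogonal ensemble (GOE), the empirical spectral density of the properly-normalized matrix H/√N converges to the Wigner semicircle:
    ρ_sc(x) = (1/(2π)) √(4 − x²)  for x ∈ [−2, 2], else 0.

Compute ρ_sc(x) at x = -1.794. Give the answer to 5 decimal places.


ρ_sc(x) = (1/(2π)) √(4 − x²). With x = -1.794:
  4 − x² = 4 − (-1.794)² = 4 − 3.218436 = 0.781564.
  √(4 − x²) = 0.884061.
  1/(2π) = 0.159155.
  ρ_sc(-1.794) = 0.159155 · 0.884061 = 0.140703.

Rounded to 5 decimal places: ρ_sc(-1.794) ≈ 0.14070.


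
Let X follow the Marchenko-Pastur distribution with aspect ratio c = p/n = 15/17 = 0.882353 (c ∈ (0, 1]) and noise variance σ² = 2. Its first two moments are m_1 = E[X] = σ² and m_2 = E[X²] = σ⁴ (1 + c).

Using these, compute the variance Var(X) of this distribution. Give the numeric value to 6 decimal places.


m_1 = E[X] = σ² = 2, so m_1² = 4.
m_2 = E[X²] = σ⁴ (1 + c) = 4 · (1 + 0.882353) = 4 · 1.882353 = 7.529412.
(Note m_2 − m_1² simplifies to c · σ⁴ = 0.882353 · 4.)

Var(X) = m_2 − m_1² = 7.529412 − 4 = 3.529412.


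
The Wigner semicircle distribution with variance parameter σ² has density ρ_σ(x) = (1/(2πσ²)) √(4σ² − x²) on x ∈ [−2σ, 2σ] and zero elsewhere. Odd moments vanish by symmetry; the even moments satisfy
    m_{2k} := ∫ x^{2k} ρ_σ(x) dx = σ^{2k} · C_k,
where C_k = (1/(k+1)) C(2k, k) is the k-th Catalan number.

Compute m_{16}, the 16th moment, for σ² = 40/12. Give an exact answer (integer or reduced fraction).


By the scaled semicircle moment identity, m_{2k} = σ^{2k} · C_k with k = 8.
C_8 = (1/(k+1)) · C(2k, k) = (1/9) · C(16, 8) = (1/9) · 12870 = 1430.
σ^{2k} = (σ²)^k = (40/12)^8 = 100000000/6561.

Therefore m_{16} = σ^{16} · C_8 = (100000000/6561) · 1430 = 143000000000/6561.


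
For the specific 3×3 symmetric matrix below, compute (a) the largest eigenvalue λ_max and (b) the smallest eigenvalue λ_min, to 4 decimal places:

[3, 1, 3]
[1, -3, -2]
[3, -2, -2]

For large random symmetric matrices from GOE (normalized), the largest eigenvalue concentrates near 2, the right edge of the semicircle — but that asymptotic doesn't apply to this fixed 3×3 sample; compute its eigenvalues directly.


Since M is real symmetric, all three eigenvalues are real; they are the roots of det(λI − M) = λ³ − (tr M) λ² + s λ − det M, where s is the sum of the principal 2×2 minors.
tr M = 3 + (-3) + (-2) = -2.
s = (3·(-3) − 1²) + (3·(-2) − 3²) + ((-3)·(-2) − (-2)²) = -10 + (-15) + 2 = -23.
det M (expand along row 1) = 3·2 − 1·4 + 3·7 = 23.
Characteristic polynomial: λ³ + 2λ² − 23λ − 23 = 0.
Substitute λ = y + (tr M)/3 = y − 0.666667 to remove the quadratic term: y³ + p·y + q = 0 with p = s − (tr M)²/3 = -24.333333 and q = −2(tr M)³/27 + (tr M)·s/3 − det M = -7.074074.
Three real roots ⇒ use the trigonometric (Viète) form: r = 2√(−p/3) = 5.696002, φ = arccos(3q/(p·r)) = arccos(0.153115) = 1.417076 rad.
y_k = r·cos(φ/3 − 2πk/3) for k = 0, 1, 2 gives y = 5.072276, -0.291736, -4.780541.
λ_k = y_k − 0.666667 gives λ = 4.4056, -0.9584, -5.4472 (check: the sum is -2.0000 = tr M).

Hence λ_max = 4.4056 and λ_min = -5.4472.


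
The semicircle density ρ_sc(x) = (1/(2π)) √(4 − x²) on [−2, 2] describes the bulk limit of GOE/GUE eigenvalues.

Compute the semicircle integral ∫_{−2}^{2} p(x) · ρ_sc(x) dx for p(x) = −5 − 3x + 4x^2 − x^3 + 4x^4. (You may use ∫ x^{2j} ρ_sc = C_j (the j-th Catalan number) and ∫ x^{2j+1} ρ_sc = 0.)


Write p(x) = Σ a_i x^i, split into monomials and integrate each against ρ_sc separately.
Using ∫ x^{2j} ρ_sc = C_j = (1/(j+1)) C(2j, j) (Catalan numbers) and ∫ x^{2j+1} ρ_sc = 0 (odd monomials vanish by symmetry):
  i = 0 (even): a_0 · C_{0} = -5 · 1 = -5
  i = 1 (odd): ∫ x^1 ρ_sc = 0 (vanishes)
  i = 2 (even): a_2 · C_{1} = 4 · 1 = 4
  i = 3 (odd): ∫ x^3 ρ_sc = 0 (vanishes)
  i = 4 (even): a_4 · C_{2} = 4 · 2 = 8

Summing the contributions: ∫_{−2}^{2} p(x) ρ_sc(x) dx = (-5) + 4 + 8 = 7.


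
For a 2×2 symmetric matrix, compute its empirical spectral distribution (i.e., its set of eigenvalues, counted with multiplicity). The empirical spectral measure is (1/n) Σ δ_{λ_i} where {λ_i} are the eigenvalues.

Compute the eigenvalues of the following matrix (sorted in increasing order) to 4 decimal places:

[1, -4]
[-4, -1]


Since M is real symmetric, both eigenvalues are real; they are the roots of det(λI − M) = λ² − (tr M) λ + det M.
tr M = 1 + (-1) = 0.
det M = 1·(-1) − (-4)² = -1 − 16 = -17.
Characteristic polynomial: λ² − 17 = 0.
Discriminant Δ = (tr M)² − 4·det M = 0 − (-68) = 68; √Δ = 8.246211.
λ = (tr M ± √Δ)/2 = (0 ± 8.246211)/2, giving (tr M − √Δ)/2 = -4.1231 and (tr M + √Δ)/2 = 4.1231.

Eigenvalues sorted in increasing order: [-4.1231, 4.1231].


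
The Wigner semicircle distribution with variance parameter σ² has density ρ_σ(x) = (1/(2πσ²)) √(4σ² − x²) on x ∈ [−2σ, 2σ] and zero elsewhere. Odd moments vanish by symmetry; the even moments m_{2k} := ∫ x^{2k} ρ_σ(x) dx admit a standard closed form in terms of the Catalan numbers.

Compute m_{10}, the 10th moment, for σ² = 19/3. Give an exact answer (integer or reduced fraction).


By the scaled semicircle moment identity, m_{2k} = σ^{2k} · C_k with k = 5.
C_5 = (1/(k+1)) · C(2k, k) = (1/6) · C(10, 5) = (1/6) · 252 = 42.
σ^{2k} = (σ²)^k = (19/3)^5 = 2476099/243.

Therefore m_{10} = σ^{10} · C_5 = (2476099/243) · 42 = 34665386/81.


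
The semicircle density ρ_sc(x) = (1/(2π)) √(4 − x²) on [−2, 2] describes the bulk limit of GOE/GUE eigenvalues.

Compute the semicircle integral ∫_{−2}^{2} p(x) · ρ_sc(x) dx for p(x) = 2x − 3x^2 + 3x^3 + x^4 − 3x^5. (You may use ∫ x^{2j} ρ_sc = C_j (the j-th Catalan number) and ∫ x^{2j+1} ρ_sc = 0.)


Write p(x) = Σ a_i x^i, split into monomials and integrate each against ρ_sc separately.
Using ∫ x^{2j} ρ_sc = C_j = (1/(j+1)) C(2j, j) (Catalan numbers) and ∫ x^{2j+1} ρ_sc = 0 (odd monomials vanish by symmetry):
  i = 1 (odd): ∫ x^1 ρ_sc = 0 (vanishes)
  i = 2 (even): a_2 · C_{1} = -3 · 1 = -3
  i = 3 (odd): ∫ x^3 ρ_sc = 0 (vanishes)
  i = 4 (even): a_4 · C_{2} = 1 · 2 = 2
  i = 5 (odd): ∫ x^5 ρ_sc = 0 (vanishes)

Summing the contributions: ∫_{−2}^{2} p(x) ρ_sc(x) dx = (-3) + 2 = -1.


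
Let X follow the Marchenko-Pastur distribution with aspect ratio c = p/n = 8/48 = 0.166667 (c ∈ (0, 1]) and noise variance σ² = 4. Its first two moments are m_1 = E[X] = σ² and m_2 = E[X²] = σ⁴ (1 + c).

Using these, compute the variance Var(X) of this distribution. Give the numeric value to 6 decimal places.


m_1 = E[X] = σ² = 4, so m_1² = 16.
m_2 = E[X²] = σ⁴ (1 + c) = 16 · (1 + 0.166667) = 16 · 1.166667 = 18.666667.
(Note m_2 − m_1² simplifies to c · σ⁴ = 0.166667 · 16.)

Var(X) = m_2 − m_1² = 18.666667 − 16 = 2.666667.


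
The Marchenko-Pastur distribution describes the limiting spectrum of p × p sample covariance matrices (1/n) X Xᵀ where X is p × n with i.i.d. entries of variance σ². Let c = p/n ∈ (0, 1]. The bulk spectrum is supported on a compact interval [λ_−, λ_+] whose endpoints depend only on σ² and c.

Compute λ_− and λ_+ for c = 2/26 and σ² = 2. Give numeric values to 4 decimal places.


c = 2/26 = 0.076923; √c = 0.277350.
λ_− = σ² (1 − √c)² = 2 · (1 − 0.277350)² = 2 · (0.722650)² = 1.044446.
λ_+ = σ² (1 + √c)² = 2 · (1 + 0.277350)² = 2 · (1.277350)² = 3.263247.

Rounded to 4 decimal places: λ_− ≈ 1.0444, λ_+ ≈ 3.2632.


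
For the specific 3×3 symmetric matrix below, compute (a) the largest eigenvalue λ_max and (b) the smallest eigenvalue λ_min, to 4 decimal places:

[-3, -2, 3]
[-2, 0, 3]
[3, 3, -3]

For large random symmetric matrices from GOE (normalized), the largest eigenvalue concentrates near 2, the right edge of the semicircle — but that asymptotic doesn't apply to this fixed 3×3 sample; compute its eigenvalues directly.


Since M is real symmetric, all three eigenvalues are real; they are the roots of det(λI − M) = λ³ − (tr M) λ² + s λ − det M, where s is the sum of the principal 2×2 minors.
tr M = -3 + 0 + (-3) = -6.
s = ((-3)·0 − (-2)²) + ((-3)·(-3) − 3²) + (0·(-3) − 3²) = -4 + 0 + (-9) = -13.
det M (expand along row 1) = (-3)·(-9) − (-2)·(-3) + 3·(-6) = 3.
Characteristic polynomial: λ³ + 6λ² − 13λ − 3 = 0.
Substitute λ = y + (tr M)/3 = y − 2.000000 to remove the quadratic term: y³ + p·y + q = 0 with p = s − (tr M)²/3 = -25.000000 and q = −2(tr M)³/27 + (tr M)·s/3 − det M = 39.000000.
Three real roots ⇒ use the trigonometric (Viète) form: r = 2√(−p/3) = 5.773503, φ = arccos(3q/(p·r)) = arccos(-0.810600) = 2.515972 rad.
y_k = r·cos(φ/3 − 2πk/3) for k = 0, 1, 2 gives y = 3.859367, 1.789048, -5.648415.
λ_k = y_k − 2.000000 gives λ = 1.8594, -0.2110, -7.6484 (check: the sum is -6.0000 = tr M).

Hence λ_max = 1.8594 and λ_min = -7.6484.


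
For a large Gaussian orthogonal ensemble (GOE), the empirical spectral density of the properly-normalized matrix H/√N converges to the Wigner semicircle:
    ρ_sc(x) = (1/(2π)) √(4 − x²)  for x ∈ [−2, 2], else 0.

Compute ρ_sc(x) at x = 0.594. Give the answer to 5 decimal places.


ρ_sc(x) = (1/(2π)) √(4 − x²). With x = 0.594:
  4 − x² = 4 − (0.594)² = 4 − 0.352836 = 3.647164.
  √(4 − x²) = 1.909755.
  1/(2π) = 0.159155.
  ρ_sc(0.594) = 0.159155 · 1.909755 = 0.303947.

Rounded to 5 decimal places: ρ_sc(0.594) ≈ 0.30395.


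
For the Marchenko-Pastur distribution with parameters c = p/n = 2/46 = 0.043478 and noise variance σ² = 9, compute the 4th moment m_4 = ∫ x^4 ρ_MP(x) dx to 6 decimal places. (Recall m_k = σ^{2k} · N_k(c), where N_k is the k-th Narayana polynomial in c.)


E[X⁴] = σ⁸ (1 + 6c + 6c² + c³) (fourth MP moment). With σ² = 9 (so σ⁸ = 6561) and c = 2/46 = 0.043478: E[X⁴] = 6561 · (1 + 6·0.043478 + 6·(0.043478)² + (0.043478)³) = 6561 · 1.272294.

So E[X^4] = 8347.520342.


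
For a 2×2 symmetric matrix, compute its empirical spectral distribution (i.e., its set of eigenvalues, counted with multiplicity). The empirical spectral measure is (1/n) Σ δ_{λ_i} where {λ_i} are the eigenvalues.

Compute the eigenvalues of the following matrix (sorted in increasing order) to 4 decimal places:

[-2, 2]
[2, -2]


Since M is real symmetric, both eigenvalues are real; they are the roots of det(λI − M) = λ² − (tr M) λ + det M.
tr M = -2 + (-2) = -4.
det M = (-2)·(-2) − 2² = 4 − 4 = 0.
Characteristic polynomial: λ² + 4λ = 0.
Discriminant Δ = (tr M)² − 4·det M = 16 − 0 = 16; √Δ = 4.000000.
λ = (tr M ± √Δ)/2 = (-4 ± 4.000000)/2, giving (tr M − √Δ)/2 = -4.0000 and (tr M + √Δ)/2 = 0.0000.

Eigenvalues sorted in increasing order: [-4.0000, 0.0000].


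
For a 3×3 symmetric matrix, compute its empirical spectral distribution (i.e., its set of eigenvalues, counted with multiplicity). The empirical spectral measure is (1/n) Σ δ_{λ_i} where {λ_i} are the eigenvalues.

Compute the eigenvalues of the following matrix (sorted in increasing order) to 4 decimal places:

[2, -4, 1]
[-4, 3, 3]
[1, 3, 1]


Since M is real symmetric, all three eigenvalues are real; they are the roots of det(λI − M) = λ³ − (tr M) λ² + s λ − det M, where s is the sum of the principal 2×2 minors.
tr M = 2 + 3 + 1 = 6.
s = (2·3 − (-4)²) + (2·1 − 1²) + (3·1 − 3²) = -10 + 1 + (-6) = -15.
det M (expand along row 1) = 2·(-6) − (-4)·(-7) + 1·(-15) = -55.
Characteristic polynomial: λ³ − 6λ² − 15λ + 55 = 0.
Substitute λ = y + (tr M)/3 = y + 2.000000 to remove the quadratic term: y³ + p·y + q = 0 with p = s − (tr M)²/3 = -27.000000 and q = −2(tr M)³/27 + (tr M)·s/3 − det M = 9.000000.
Three real roots ⇒ use the trigonometric (Viète) form: r = 2√(−p/3) = 6.000000, φ = arccos(3q/(p·r)) = arccos(-0.166667) = 1.738244 rad.
y_k = r·cos(φ/3 − 2πk/3) for k = 0, 1, 2 gives y = 5.020699, 0.334722, -5.355422.
λ_k = y_k + 2.000000 gives λ = 7.0207, 2.3347, -3.3554 (check: the sum is 6.0000 = tr M).

Eigenvalues sorted in increasing order: [-3.3554, 2.3347, 7.0207].


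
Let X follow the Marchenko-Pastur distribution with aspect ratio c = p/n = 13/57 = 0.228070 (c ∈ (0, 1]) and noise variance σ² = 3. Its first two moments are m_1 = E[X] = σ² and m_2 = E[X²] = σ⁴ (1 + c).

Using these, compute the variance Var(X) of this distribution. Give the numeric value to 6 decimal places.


m_1 = E[X] = σ² = 3, so m_1² = 9.
m_2 = E[X²] = σ⁴ (1 + c) = 9 · (1 + 0.228070) = 9 · 1.228070 = 11.052632.
(Note m_2 − m_1² simplifies to c · σ⁴ = 0.228070 · 9.)

Var(X) = m_2 − m_1² = 11.052632 − 9 = 2.052632.


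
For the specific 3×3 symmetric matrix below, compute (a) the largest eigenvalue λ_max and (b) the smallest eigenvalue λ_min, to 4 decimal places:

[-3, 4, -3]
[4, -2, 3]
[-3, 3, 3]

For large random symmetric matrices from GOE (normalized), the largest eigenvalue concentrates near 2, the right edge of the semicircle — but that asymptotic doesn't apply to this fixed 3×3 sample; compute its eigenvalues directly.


Since M is real symmetric, all three eigenvalues are real; they are the roots of det(λI − M) = λ³ − (tr M) λ² + s λ − det M, where s is the sum of the principal 2×2 minors.
tr M = -3 + (-2) + 3 = -2.
s = ((-3)·(-2) − 4²) + ((-3)·3 − (-3)²) + ((-2)·3 − 3²) = -10 + (-18) + (-15) = -43.
det M (expand along row 1) = (-3)·(-15) − 4·21 + (-3)·6 = -57.
Characteristic polynomial: λ³ + 2λ² − 43λ + 57 = 0.
Substitute λ = y + (tr M)/3 = y − 0.666667 to remove the quadratic term: y³ + p·y + q = 0 with p = s − (tr M)²/3 = -44.333333 and q = −2(tr M)³/27 + (tr M)·s/3 − det M = 86.259259.
Three real roots ⇒ use the trigonometric (Viète) form: r = 2√(−p/3) = 7.688375, φ = arccos(3q/(p·r)) = arccos(-0.759210) = 2.432895 rad.
y_k = r·cos(φ/3 − 2πk/3) for k = 0, 1, 2 gives y = 5.295746, 2.179097, -7.474843.
λ_k = y_k − 0.666667 gives λ = 4.6291, 1.5124, -8.1415 (check: the sum is -2.0000 = tr M).

Hence λ_max = 4.6291 and λ_min = -8.1415.


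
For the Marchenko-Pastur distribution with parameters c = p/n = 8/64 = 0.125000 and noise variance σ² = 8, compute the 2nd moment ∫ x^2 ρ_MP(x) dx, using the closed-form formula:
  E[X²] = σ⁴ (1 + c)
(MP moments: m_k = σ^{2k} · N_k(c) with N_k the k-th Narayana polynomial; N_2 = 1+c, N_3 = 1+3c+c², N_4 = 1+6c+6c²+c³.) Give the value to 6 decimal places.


E[X²] = σ⁴ (1 + c) (second MP moment). With σ² = 8 (so σ⁴ = 64) and c = 8/64 = 0.125000: E[X²] = 64 · (1 + 0.125000) = 64 · 1.125000.

So E[X^2] = 72.000000.


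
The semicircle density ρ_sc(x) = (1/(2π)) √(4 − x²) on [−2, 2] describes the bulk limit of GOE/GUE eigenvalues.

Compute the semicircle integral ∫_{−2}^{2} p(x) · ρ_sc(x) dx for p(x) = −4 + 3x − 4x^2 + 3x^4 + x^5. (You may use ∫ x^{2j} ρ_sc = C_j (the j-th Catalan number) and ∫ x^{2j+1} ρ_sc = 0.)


Write p(x) = Σ a_i x^i, split into monomials and integrate each against ρ_sc separately.
Using ∫ x^{2j} ρ_sc = C_j = (1/(j+1)) C(2j, j) (Catalan numbers) and ∫ x^{2j+1} ρ_sc = 0 (odd monomials vanish by symmetry):
  i = 0 (even): a_0 · C_{0} = -4 · 1 = -4
  i = 1 (odd): ∫ x^1 ρ_sc = 0 (vanishes)
  i = 2 (even): a_2 · C_{1} = -4 · 1 = -4
  i = 4 (even): a_4 · C_{2} = 3 · 2 = 6
  i = 5 (odd): ∫ x^5 ρ_sc = 0 (vanishes)

Summing the contributions: ∫_{−2}^{2} p(x) ρ_sc(x) dx = (-4) + (-4) + 6 = -2.


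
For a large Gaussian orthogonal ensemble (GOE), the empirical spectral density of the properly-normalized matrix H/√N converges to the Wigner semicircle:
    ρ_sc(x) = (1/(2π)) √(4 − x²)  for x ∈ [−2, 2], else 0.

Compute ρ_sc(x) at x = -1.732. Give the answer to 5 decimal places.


ρ_sc(x) = (1/(2π)) √(4 − x²). With x = -1.732:
  4 − x² = 4 − (-1.732)² = 4 − 2.999824 = 1.000176.
  √(4 − x²) = 1.000088.
  1/(2π) = 0.159155.
  ρ_sc(-1.732) = 0.159155 · 1.000088 = 0.159169.

Rounded to 5 decimal places: ρ_sc(-1.732) ≈ 0.15917.


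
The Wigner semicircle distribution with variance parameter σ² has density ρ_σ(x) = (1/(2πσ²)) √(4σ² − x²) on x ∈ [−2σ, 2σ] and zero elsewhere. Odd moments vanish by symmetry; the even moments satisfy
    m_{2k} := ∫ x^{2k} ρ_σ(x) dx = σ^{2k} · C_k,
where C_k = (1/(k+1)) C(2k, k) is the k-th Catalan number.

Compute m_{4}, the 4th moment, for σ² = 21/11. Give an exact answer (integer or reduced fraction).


By the scaled semicircle moment identity, m_{2k} = σ^{2k} · C_k with k = 2.
C_2 = (1/(k+1)) · C(2k, k) = (1/3) · C(4, 2) = (1/3) · 6 = 2.
σ^{2k} = (σ²)^k = (21/11)^2 = 441/121.

Therefore m_{4} = σ^{4} · C_2 = (441/121) · 2 = 882/121.


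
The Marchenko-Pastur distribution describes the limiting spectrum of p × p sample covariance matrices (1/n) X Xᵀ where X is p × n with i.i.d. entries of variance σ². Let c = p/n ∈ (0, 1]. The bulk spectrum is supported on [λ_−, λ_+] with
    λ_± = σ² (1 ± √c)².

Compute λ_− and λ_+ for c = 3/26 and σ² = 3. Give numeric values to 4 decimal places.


c = 3/26 = 0.115385; √c = 0.339683.
λ_− = σ² (1 − √c)² = 3 · (1 − 0.339683)² = 3 · (0.660317)² = 1.308055.
λ_+ = σ² (1 + √c)² = 3 · (1 + 0.339683)² = 3 · (1.339683)² = 5.384253.

Rounded to 4 decimal places: λ_− ≈ 1.3081, λ_+ ≈ 5.3843.


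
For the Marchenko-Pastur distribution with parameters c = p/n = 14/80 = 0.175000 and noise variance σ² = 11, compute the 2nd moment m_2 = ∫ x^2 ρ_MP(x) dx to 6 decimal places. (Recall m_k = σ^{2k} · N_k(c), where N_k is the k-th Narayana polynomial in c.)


E[X²] = σ⁴ (1 + c) (second MP moment). With σ² = 11 (so σ⁴ = 121) and c = 14/80 = 0.175000: E[X²] = 121 · (1 + 0.175000) = 121 · 1.175000.

So E[X^2] = 142.175000.


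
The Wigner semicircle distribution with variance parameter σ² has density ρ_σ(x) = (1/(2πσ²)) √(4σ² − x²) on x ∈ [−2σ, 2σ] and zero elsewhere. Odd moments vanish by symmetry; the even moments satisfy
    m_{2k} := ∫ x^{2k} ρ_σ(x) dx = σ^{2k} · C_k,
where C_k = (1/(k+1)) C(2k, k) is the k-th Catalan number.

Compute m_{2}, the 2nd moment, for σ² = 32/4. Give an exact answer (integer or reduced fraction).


By the scaled semicircle moment identity, m_{2k} = σ^{2k} · C_k with k = 1.
C_1 = (1/(k+1)) · C(2k, k) = (1/2) · C(2, 1) = (1/2) · 2 = 1.
σ^{2k} = (σ²)^k = (32/4)^1 = 8.

Therefore m_{2} = σ^{2} · C_1 = 8 · 1 = 8.


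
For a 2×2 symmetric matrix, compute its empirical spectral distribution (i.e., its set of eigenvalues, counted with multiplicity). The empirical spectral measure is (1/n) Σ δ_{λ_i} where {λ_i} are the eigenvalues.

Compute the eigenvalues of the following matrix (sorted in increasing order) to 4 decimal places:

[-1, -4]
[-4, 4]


Since M is real symmetric, both eigenvalues are real; they are the roots of det(λI − M) = λ² − (tr M) λ + det M.
tr M = -1 + 4 = 3.
det M = (-1)·4 − (-4)² = -4 − 16 = -20.
Characteristic polynomial: λ² − 3λ − 20 = 0.
Discriminant Δ = (tr M)² − 4·det M = 9 − (-80) = 89; √Δ = 9.433981.
λ = (tr M ± √Δ)/2 = (3 ± 9.433981)/2, giving (tr M − √Δ)/2 = -3.2170 and (tr M + √Δ)/2 = 6.2170.

Eigenvalues sorted in increasing order: [-3.2170, 6.2170].


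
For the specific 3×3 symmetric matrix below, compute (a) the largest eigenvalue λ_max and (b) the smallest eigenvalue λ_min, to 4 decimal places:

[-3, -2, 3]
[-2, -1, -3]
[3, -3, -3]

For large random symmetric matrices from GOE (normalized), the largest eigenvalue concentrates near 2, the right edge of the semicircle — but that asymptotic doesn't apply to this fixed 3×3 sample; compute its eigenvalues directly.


Since M is real symmetric, all three eigenvalues are real; they are the roots of det(λI − M) = λ³ − (tr M) λ² + s λ − det M, where s is the sum of the principal 2×2 minors.
tr M = -3 + (-1) + (-3) = -7.
s = ((-3)·(-1) − (-2)²) + ((-3)·(-3) − 3²) + ((-1)·(-3) − (-3)²) = -1 + 0 + (-6) = -7.
det M (expand along row 1) = (-3)·(-6) − (-2)·15 + 3·9 = 75.
Characteristic polynomial: λ³ + 7λ² − 7λ − 75 = 0.
Substitute λ = y + (tr M)/3 = y − 2.333333 to remove the quadratic term: y³ + p·y + q = 0 with p = s − (tr M)²/3 = -23.333333 and q = −2(tr M)³/27 + (tr M)·s/3 − det M = -33.259259.
Three real roots ⇒ use the trigonometric (Viète) form: r = 2√(−p/3) = 5.577734, φ = arccos(3q/(p·r)) = arccos(0.766654) = 0.697183 rad.
y_k = r·cos(φ/3 − 2πk/3) for k = 0, 1, 2 gives y = 5.427791, -1.601401, -3.826390.
λ_k = y_k − 2.333333 gives λ = 3.0945, -3.9347, -6.1597 (check: the sum is -7.0000 = tr M).

Hence λ_max = 3.0945 and λ_min = -6.1597.


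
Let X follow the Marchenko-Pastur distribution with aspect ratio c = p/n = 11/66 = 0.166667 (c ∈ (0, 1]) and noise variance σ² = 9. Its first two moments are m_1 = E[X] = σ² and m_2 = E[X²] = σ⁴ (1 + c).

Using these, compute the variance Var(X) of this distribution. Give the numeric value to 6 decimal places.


m_1 = E[X] = σ² = 9, so m_1² = 81.
m_2 = E[X²] = σ⁴ (1 + c) = 81 · (1 + 0.166667) = 81 · 1.166667 = 94.500000.
(Note m_2 − m_1² simplifies to c · σ⁴ = 0.166667 · 81.)

Var(X) = m_2 − m_1² = 94.500000 − 81 = 13.500000.


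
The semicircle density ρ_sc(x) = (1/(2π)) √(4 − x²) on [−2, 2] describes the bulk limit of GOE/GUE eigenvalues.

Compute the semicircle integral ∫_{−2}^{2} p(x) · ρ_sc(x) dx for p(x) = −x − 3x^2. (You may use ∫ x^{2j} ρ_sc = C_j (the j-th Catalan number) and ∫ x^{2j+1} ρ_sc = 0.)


Write p(x) = Σ a_i x^i, split into monomials and integrate each against ρ_sc separately.
Using ∫ x^{2j} ρ_sc = C_j = (1/(j+1)) C(2j, j) (Catalan numbers) and ∫ x^{2j+1} ρ_sc = 0 (odd monomials vanish by symmetry):
  i = 1 (odd): ∫ x^1 ρ_sc = 0 (vanishes)
  i = 2 (even): a_2 · C_{1} = -3 · 1 = -3

Summing the contributions: ∫_{−2}^{2} p(x) ρ_sc(x) dx = -3.


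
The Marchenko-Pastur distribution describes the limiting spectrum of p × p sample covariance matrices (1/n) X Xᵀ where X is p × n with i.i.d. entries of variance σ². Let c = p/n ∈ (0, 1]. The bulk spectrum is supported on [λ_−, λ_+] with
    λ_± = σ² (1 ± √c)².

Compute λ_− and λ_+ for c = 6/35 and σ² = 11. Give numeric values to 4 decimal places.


c = 6/35 = 0.171429; √c = 0.414039.
λ_− = σ² (1 − √c)² = 11 · (1 − 0.414039)² = 11 · (0.585961)² = 3.776849.
λ_+ = σ² (1 + √c)² = 11 · (1 + 0.414039)² = 11 · (1.414039)² = 21.994580.

Rounded to 4 decimal places: λ_− ≈ 3.7768, λ_+ ≈ 21.9946.


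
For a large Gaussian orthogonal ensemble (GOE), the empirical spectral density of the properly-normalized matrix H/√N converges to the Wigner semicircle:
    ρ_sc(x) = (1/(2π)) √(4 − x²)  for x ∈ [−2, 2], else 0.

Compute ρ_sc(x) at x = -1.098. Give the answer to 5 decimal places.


ρ_sc(x) = (1/(2π)) √(4 − x²). With x = -1.098:
  4 − x² = 4 − (-1.098)² = 4 − 1.205604 = 2.794396.
  √(4 − x²) = 1.671645.
  1/(2π) = 0.159155.
  ρ_sc(-1.098) = 0.159155 · 1.671645 = 0.266051.

Rounded to 5 decimal places: ρ_sc(-1.098) ≈ 0.26605.


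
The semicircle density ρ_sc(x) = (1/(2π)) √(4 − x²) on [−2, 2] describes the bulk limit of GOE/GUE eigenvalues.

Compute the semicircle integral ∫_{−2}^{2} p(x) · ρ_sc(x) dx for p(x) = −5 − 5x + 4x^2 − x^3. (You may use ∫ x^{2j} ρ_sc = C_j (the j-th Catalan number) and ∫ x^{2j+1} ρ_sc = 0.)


Write p(x) = Σ a_i x^i, split into monomials and integrate each against ρ_sc separately.
Using ∫ x^{2j} ρ_sc = C_j = (1/(j+1)) C(2j, j) (Catalan numbers) and ∫ x^{2j+1} ρ_sc = 0 (odd monomials vanish by symmetry):
  i = 0 (even): a_0 · C_{0} = -5 · 1 = -5
  i = 1 (odd): ∫ x^1 ρ_sc = 0 (vanishes)
  i = 2 (even): a_2 · C_{1} = 4 · 1 = 4
  i = 3 (odd): ∫ x^3 ρ_sc = 0 (vanishes)

Summing the contributions: ∫_{−2}^{2} p(x) ρ_sc(x) dx = (-5) + 4 = -1.


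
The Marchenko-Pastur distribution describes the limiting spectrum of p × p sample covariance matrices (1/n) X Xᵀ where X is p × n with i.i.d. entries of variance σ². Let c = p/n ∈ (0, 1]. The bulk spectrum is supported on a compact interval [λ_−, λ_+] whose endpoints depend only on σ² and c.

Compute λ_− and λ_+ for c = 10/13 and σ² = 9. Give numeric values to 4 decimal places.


c = 10/13 = 0.769231; √c = 0.877058.
λ_− = σ² (1 − √c)² = 9 · (1 − 0.877058)² = 9 · (0.122942)² = 0.136033.
λ_+ = σ² (1 + √c)² = 9 · (1 + 0.877058)² = 9 · (1.877058)² = 31.710121.

Rounded to 4 decimal places: λ_− ≈ 0.1360, λ_+ ≈ 31.7101.


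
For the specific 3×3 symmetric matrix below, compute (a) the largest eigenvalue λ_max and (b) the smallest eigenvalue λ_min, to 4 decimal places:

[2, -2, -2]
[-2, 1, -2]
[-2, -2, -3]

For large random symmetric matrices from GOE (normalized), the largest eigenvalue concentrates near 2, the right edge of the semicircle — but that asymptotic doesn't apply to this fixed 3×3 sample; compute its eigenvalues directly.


Since M is real symmetric, all three eigenvalues are real; they are the roots of det(λI − M) = λ³ − (tr M) λ² + s λ − det M, where s is the sum of the principal 2×2 minors.
tr M = 2 + 1 + (-3) = 0.
s = (2·1 − (-2)²) + (2·(-3) − (-2)²) + (1·(-3) − (-2)²) = -2 + (-10) + (-7) = -19.
det M (expand along row 1) = 2·(-7) − (-2)·2 + (-2)·6 = -22.
Characteristic polynomial: λ³ − 19λ + 22 = 0.
Substitute λ = y + (tr M)/3 = y + 0.000000 to remove the quadratic term: y³ + p·y + q = 0 with p = s − (tr M)²/3 = -19.000000 and q = −2(tr M)³/27 + (tr M)·s/3 − det M = 22.000000.
Three real roots ⇒ use the trigonometric (Viète) form: r = 2√(−p/3) = 5.033223, φ = arccos(3q/(p·r)) = arccos(-0.690151) = 2.332494 rad.
y_k = r·cos(φ/3 − 2πk/3) for k = 0, 1, 2 gives y = 3.587031, 1.264246, -4.851277.
λ_k = y_k + 0.000000 gives λ = 3.5870, 1.2642, -4.8513 (check: the sum is 0.0000 = tr M).

Hence λ_max = 3.5870 and λ_min = -4.8513.


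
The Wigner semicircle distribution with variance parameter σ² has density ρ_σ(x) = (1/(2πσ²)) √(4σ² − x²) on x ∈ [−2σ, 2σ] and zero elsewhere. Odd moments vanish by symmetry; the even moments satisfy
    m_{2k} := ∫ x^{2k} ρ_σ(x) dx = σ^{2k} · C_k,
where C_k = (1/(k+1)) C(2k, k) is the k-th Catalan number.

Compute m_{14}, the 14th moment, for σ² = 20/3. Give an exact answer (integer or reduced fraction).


By the scaled semicircle moment identity, m_{2k} = σ^{2k} · C_k with k = 7.
C_7 = (1/(k+1)) · C(2k, k) = (1/8) · C(14, 7) = (1/8) · 3432 = 429.
σ^{2k} = (σ²)^k = (20/3)^7 = 1280000000/2187.

Therefore m_{14} = σ^{14} · C_7 = (1280000000/2187) · 429 = 183040000000/729.


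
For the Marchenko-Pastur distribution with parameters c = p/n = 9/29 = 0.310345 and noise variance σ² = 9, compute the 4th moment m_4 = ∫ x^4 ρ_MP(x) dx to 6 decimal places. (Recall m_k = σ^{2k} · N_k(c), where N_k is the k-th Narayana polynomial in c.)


E[X⁴] = σ⁸ (1 + 6c + 6c² + c³) (fourth MP moment). With σ² = 9 (so σ⁸ = 6561) and c = 9/29 = 0.310345: E[X⁴] = 6561 · (1 + 6·0.310345 + 6·(0.310345)² + (0.310345)³) = 6561 · 3.469843.

So E[X^4] = 22765.639674.


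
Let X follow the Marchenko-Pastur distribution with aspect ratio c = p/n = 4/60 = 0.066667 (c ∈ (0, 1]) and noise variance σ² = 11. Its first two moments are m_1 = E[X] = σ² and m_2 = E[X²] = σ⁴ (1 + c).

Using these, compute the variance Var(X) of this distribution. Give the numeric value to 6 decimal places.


m_1 = E[X] = σ² = 11, so m_1² = 121.
m_2 = E[X²] = σ⁴ (1 + c) = 121 · (1 + 0.066667) = 121 · 1.066667 = 129.066667.
(Note m_2 − m_1² simplifies to c · σ⁴ = 0.066667 · 121.)

Var(X) = m_2 − m_1² = 129.066667 − 121 = 8.066667.


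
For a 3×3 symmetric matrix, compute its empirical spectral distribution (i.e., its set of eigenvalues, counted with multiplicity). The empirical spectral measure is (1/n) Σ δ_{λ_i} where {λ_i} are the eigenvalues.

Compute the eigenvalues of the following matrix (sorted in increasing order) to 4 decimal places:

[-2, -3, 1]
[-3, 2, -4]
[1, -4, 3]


Since M is real symmetric, all three eigenvalues are real; they are the roots of det(λI − M) = λ³ − (tr M) λ² + s λ − det M, where s is the sum of the principal 2×2 minors.
tr M = -2 + 2 + 3 = 3.
s = ((-2)·2 − (-3)²) + ((-2)·3 − 1²) + (2·3 − (-4)²) = -13 + (-7) + (-10) = -30.
det M (expand along row 1) = (-2)·(-10) − (-3)·(-5) + 1·10 = 15.
Characteristic polynomial: λ³ − 3λ² − 30λ − 15 = 0.
Substitute λ = y + (tr M)/3 = y + 1.000000 to remove the quadratic term: y³ + p·y + q = 0 with p = s − (tr M)²/3 = -33.000000 and q = −2(tr M)³/27 + (tr M)·s/3 − det M = -47.000000.
Three real roots ⇒ use the trigonometric (Viète) form: r = 2√(−p/3) = 6.633250, φ = arccos(3q/(p·r)) = arccos(0.644138) = 0.870901 rad.
y_k = r·cos(φ/3 − 2πk/3) for k = 0, 1, 2 gives y = 6.355701, -1.533527, -4.822174.
λ_k = y_k + 1.000000 gives λ = 7.3557, -0.5335, -3.8222 (check: the sum is 3.0000 = tr M).

Eigenvalues sorted in increasing order: [-3.8222, -0.5335, 7.3557].


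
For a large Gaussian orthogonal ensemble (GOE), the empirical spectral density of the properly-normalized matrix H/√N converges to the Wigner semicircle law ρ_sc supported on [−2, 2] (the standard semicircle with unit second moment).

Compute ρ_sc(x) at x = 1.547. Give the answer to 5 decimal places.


ρ_sc(x) = (1/(2π)) √(4 − x²). With x = 1.547:
  4 − x² = 4 − (1.547)² = 4 − 2.393209 = 1.606791.
  √(4 − x²) = 1.267593.
  1/(2π) = 0.159155.
  ρ_sc(1.547) = 0.159155 · 1.267593 = 0.201744.

Rounded to 5 decimal places: ρ_sc(1.547) ≈ 0.20174.


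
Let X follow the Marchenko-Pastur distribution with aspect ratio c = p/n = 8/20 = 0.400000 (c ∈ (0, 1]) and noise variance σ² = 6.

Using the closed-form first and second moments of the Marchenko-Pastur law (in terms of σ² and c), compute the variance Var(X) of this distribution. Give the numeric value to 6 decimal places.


Recall the MP moments m_1 = E[X] = σ² and m_2 = E[X²] = σ⁴ (1 + c).
m_1 = E[X] = σ² = 6, so m_1² = 36.
m_2 = E[X²] = σ⁴ (1 + c) = 36 · (1 + 0.400000) = 36 · 1.400000 = 50.400000.
(Note m_2 − m_1² simplifies to c · σ⁴ = 0.400000 · 36.)

Var(X) = m_2 − m_1² = 50.400000 − 36 = 14.400000.


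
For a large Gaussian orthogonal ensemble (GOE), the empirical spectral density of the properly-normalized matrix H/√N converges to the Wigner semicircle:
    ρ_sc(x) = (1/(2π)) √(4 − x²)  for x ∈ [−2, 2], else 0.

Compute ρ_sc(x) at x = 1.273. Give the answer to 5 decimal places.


ρ_sc(x) = (1/(2π)) √(4 − x²). With x = 1.273:
  4 − x² = 4 − (1.273)² = 4 − 1.620529 = 2.379471.
  √(4 − x²) = 1.542553.
  1/(2π) = 0.159155.
  ρ_sc(1.273) = 0.159155 · 1.542553 = 0.245505.

Rounded to 5 decimal places: ρ_sc(1.273) ≈ 0.24550.


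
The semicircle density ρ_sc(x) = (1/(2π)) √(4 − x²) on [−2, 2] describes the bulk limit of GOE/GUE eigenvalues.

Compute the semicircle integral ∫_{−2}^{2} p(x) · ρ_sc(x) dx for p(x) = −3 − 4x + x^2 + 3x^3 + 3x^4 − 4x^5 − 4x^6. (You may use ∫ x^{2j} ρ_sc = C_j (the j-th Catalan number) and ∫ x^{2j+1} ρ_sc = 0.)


Write p(x) = Σ a_i x^i, split into monomials and integrate each against ρ_sc separately.
Using ∫ x^{2j} ρ_sc = C_j = (1/(j+1)) C(2j, j) (Catalan numbers) and ∫ x^{2j+1} ρ_sc = 0 (odd monomials vanish by symmetry):
  i = 0 (even): a_0 · C_{0} = -3 · 1 = -3
  i = 1 (odd): ∫ x^1 ρ_sc = 0 (vanishes)
  i = 2 (even): a_2 · C_{1} = 1 · 1 = 1
  i = 3 (odd): ∫ x^3 ρ_sc = 0 (vanishes)
  i = 4 (even): a_4 · C_{2} = 3 · 2 = 6
  i = 5 (odd): ∫ x^5 ρ_sc = 0 (vanishes)
  i = 6 (even): a_6 · C_{3} = -4 · 5 = -20

Summing the contributions: ∫_{−2}^{2} p(x) ρ_sc(x) dx = (-3) + 1 + 6 + (-20) = -16.


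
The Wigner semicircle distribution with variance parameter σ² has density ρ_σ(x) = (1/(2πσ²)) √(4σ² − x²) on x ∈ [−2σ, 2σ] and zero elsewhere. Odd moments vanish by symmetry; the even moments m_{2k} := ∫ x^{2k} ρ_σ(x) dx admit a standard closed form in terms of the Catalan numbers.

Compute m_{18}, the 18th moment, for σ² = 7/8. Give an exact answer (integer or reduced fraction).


By the scaled semicircle moment identity, m_{2k} = σ^{2k} · C_k with k = 9.
C_9 = (1/(k+1)) · C(2k, k) = (1/10) · C(18, 9) = (1/10) · 48620 = 4862.
σ^{2k} = (σ²)^k = (7/8)^9 = 40353607/134217728.

Therefore m_{18} = σ^{18} · C_9 = (40353607/134217728) · 4862 = 98099618617/67108864.


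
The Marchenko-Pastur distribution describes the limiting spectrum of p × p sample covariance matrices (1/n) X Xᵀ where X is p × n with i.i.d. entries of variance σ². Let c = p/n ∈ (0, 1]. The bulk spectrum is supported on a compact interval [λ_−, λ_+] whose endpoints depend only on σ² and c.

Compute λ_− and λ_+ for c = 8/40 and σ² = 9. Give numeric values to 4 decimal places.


c = 8/40 = 0.200000; √c = 0.447214.
λ_− = σ² (1 − √c)² = 9 · (1 − 0.447214)² = 9 · (0.552786)² = 2.750155.
λ_+ = σ² (1 + √c)² = 9 · (1 + 0.447214)² = 9 · (1.447214)² = 18.849845.

Rounded to 4 decimal places: λ_− ≈ 2.7502, λ_+ ≈ 18.8498.


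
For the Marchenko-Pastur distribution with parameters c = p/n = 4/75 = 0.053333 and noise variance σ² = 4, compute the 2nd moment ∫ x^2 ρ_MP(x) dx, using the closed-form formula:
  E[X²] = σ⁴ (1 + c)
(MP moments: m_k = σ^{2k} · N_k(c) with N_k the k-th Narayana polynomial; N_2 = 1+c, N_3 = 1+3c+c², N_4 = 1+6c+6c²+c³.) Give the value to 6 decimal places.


E[X²] = σ⁴ (1 + c) (second MP moment). With σ² = 4 (so σ⁴ = 16) and c = 4/75 = 0.053333: E[X²] = 16 · (1 + 0.053333) = 16 · 1.053333.

So E[X^2] = 16.853333.


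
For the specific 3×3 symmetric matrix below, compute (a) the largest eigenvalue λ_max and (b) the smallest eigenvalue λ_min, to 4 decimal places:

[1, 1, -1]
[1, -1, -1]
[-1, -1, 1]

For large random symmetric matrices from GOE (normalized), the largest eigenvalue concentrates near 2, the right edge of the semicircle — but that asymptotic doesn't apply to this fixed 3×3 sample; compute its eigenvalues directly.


Since M is real symmetric, all three eigenvalues are real; they are the roots of det(λI − M) = λ³ − (tr M) λ² + s λ − det M, where s is the sum of the principal 2×2 minors.
tr M = 1 + (-1) + 1 = 1.
s = (1·(-1) − 1²) + (1·1 − (-1)²) + ((-1)·1 − (-1)²) = -2 + 0 + (-2) = -4.
det M (expand along row 1) = 1·(-2) − 1·0 + (-1)·(-2) = 0.
Characteristic polynomial: λ³ − λ² − 4λ = 0.
Substitute λ = y + (tr M)/3 = y + 0.333333 to remove the quadratic term: y³ + p·y + q = 0 with p = s − (tr M)²/3 = -4.333333 and q = −2(tr M)³/27 + (tr M)·s/3 − det M = -1.407407.
Three real roots ⇒ use the trigonometric (Viète) form: r = 2√(−p/3) = 2.403701, φ = arccos(3q/(p·r)) = arccos(0.405358) = 1.153426 rad.
y_k = r·cos(φ/3 − 2πk/3) for k = 0, 1, 2 gives y = 2.228219, -0.333333, -1.894886.
λ_k = y_k + 0.333333 gives λ = 2.5616, 0.0000, -1.5616 (check: the sum is 1.0000 = tr M).

Hence λ_max = 2.5616 and λ_min = -1.5616.
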